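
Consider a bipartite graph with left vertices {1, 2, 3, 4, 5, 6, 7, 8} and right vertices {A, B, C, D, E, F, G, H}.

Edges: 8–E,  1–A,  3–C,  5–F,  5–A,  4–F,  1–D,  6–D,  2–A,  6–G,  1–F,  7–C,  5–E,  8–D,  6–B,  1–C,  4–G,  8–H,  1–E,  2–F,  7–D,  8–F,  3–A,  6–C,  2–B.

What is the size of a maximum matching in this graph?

For example, pair 1-E, 2-B, 3-A, 4-G, 5-F, 6-D, 7-C, 8-H.
All 8 left vertices are matched, so no larger matching exists.

8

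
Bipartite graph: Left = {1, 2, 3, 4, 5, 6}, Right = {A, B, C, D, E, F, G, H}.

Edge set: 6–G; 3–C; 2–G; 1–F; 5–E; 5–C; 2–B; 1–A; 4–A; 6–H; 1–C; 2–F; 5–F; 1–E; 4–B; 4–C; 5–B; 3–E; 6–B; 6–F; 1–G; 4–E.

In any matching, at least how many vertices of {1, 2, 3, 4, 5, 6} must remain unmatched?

0

A valid assignment of size 6: 1→G, 2→F, 3→C, 4→A, 5→E, 6→B.
This saturates every left vertex, so 6 is the maximum.
That matches 6 of the 6, leaving 0 unmatched; no matching can do better.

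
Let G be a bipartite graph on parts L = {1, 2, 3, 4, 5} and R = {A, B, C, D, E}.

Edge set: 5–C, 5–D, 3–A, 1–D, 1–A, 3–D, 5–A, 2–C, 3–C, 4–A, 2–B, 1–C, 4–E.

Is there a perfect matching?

Yes

A valid assignment of size 5: 1–A, 2–B, 3–D, 4–E, 5–C.
Every left vertex is matched, so this is a perfect matching.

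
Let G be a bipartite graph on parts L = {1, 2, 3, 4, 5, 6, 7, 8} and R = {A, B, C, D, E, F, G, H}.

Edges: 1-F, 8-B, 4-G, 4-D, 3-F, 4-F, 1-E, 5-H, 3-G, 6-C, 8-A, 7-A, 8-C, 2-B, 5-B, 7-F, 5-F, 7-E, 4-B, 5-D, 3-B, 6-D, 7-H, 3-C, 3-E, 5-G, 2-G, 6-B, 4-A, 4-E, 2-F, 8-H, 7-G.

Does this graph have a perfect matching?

For example, pair 1→E, 2→F, 3→G, 4→D, 5→H, 6→C, 7→A, 8→B.
All 8 left vertices are covered.

Yes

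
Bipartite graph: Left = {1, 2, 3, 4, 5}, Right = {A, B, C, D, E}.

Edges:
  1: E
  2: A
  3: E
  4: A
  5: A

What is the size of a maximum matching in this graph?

2

For example, pair 1-E, 2-A.
The set {1, 2, 3, 4, 5} has only 2 neighbours ({A, E}), so by Hall's theorem at most 2 of the 5 left vertices can be matched.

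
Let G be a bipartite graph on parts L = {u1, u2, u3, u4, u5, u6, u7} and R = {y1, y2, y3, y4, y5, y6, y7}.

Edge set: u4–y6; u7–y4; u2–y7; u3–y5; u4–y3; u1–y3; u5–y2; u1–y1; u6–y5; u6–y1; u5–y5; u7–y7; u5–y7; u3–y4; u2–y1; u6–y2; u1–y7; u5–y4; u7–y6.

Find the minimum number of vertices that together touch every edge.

{u1, u2, u3, u4, u5, u6, u7} is a vertex cover of size 7: every edge has an endpoint in this set.
No smaller cover exists because u1–y3, u2–y1, u3–y4, u4–y6, u5–y5, u6–y2, u7–y7 is a matching of size 7, and a cover must include an endpoint of each of these disjoint edges (König's theorem).

7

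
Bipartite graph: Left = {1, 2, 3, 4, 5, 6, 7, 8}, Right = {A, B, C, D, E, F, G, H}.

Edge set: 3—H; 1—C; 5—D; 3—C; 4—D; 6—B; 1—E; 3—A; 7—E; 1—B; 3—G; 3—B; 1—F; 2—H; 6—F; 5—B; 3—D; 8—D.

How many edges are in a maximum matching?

A valid assignment of size 7: 1-C, 2-H, 3-G, 4-D, 5-B, 6-F, 7-E.
The set {4, 8} has only 1 neighbour ({D}), so by Hall's theorem at most 7 of the 8 left vertices can be matched.

7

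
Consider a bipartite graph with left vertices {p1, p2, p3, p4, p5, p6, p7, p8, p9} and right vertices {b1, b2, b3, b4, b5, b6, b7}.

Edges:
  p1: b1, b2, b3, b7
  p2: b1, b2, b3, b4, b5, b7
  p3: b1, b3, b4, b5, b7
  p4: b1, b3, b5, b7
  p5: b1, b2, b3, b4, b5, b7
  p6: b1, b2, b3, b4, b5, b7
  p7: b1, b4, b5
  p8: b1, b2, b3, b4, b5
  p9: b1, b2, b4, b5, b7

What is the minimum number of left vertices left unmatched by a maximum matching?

A valid assignment of size 6: p1-b2, p2-b5, p3-b4, p4-b3, p5-b1, p6-b7.
The set {p1, p2, p3, p4, p5, p6, p7, p8, p9} has only 6 neighbours ({b1, b2, b3, b4, b5, b7}), so by Hall's theorem at most 6 of the 9 left vertices can be matched.
That matches 6 of the 9, leaving 3 unmatched; no matching can do better.

3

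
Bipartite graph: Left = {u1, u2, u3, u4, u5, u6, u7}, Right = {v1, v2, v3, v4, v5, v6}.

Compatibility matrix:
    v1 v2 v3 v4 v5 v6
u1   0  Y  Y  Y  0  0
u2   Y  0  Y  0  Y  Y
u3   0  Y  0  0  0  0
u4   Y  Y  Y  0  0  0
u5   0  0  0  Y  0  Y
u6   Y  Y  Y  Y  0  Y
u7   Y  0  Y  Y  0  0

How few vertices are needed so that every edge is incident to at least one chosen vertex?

6

A maximum matching has 6 edges (e.g. u1–v4, u2–v5, u3–v2, u4–v1, u5–v6, u6–v3).
By König's theorem the minimum vertex cover has the same size. One such cover is {u2, v1, v2, v3, v4, v6}.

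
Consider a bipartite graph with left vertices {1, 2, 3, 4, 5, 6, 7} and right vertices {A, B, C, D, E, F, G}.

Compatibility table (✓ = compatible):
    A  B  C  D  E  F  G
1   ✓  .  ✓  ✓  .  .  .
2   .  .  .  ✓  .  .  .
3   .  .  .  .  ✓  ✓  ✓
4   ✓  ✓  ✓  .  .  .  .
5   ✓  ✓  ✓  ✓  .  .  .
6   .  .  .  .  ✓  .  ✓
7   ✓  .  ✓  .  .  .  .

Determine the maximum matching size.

A valid assignment of size 6: 1→A, 2→D, 3→G, 4→C, 5→B, 6→E.
The set {1, 2, 4, 5, 7} has only 4 neighbours ({A, B, C, D}), so by Hall's theorem at most 6 of the 7 left vertices can be matched.

6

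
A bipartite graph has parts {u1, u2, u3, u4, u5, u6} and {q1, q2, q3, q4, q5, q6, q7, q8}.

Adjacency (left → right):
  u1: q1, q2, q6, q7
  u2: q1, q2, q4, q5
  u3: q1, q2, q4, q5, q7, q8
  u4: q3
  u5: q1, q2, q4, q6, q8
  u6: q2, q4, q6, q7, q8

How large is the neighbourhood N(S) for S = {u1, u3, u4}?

The union of neighbours of {u1, u3, u4} is {q1, q2, q3, q4, q5, q6, q7, q8}, which has 8 elements.
Since |N(S)| = 8 ≥ |S| = 3, Hall's condition holds for this subset.

8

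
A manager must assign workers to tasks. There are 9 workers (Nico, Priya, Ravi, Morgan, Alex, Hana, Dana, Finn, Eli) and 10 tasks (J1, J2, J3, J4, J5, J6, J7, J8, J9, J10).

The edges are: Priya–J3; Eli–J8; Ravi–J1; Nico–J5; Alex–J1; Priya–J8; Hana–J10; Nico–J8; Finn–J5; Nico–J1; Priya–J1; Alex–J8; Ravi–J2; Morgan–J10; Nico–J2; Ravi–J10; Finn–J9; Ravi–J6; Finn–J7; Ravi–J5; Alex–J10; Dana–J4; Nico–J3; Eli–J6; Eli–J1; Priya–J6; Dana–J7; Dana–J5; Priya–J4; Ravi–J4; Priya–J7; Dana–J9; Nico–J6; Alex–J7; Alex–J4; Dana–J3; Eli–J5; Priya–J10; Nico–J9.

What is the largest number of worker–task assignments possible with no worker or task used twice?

8

One maximum matching: Nico–J2, Priya–J7, Ravi–J1, Morgan–J10, Alex–J8, Dana–J9, Finn–J5, Eli–J6.
The set {Morgan, Hana} has only 1 neighbour ({J10}), so by Hall's theorem at most 8 of the 9 workers can be matched.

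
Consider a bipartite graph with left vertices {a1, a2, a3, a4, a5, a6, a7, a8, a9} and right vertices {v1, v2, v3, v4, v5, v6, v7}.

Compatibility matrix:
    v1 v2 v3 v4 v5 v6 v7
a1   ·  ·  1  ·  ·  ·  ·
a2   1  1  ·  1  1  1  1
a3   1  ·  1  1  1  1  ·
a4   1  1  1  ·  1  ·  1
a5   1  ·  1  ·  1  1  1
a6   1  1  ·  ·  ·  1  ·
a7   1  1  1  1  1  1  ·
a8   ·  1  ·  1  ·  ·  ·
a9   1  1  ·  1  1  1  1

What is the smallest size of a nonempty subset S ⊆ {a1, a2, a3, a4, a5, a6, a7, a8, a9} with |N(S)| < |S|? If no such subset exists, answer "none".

Take S = {a1, a2, a3, a4, a5, a6, a7, a8}. Its neighbourhood is {v1, v2, v3, v4, v5, v6, v7}, so |N(S)| = 7 < |S| = 8.
Every subset of size less than 8 has at least as many neighbours as members, so 8 is the minimum.

8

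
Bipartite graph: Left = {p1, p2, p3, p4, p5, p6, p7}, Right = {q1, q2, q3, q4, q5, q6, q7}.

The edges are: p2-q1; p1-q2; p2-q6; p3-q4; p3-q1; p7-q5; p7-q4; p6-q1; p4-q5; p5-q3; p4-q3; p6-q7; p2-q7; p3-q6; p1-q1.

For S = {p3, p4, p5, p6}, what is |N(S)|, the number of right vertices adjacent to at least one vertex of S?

The union of neighbours of {p3, p4, p5, p6} is {q1, q3, q4, q5, q6, q7}, which has 6 elements.
Since |N(S)| = 6 ≥ |S| = 4, Hall's condition holds for this subset.

6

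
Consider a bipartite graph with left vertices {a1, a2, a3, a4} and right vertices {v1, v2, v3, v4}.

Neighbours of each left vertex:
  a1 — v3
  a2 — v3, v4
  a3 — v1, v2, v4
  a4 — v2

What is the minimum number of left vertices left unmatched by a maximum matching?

For example, pair a1–v3, a2–v4, a3–v1, a4–v2.
This saturates every left vertex, so 4 is the maximum.
That matches 4 of the 4, leaving 0 unmatched; no matching can do better.

0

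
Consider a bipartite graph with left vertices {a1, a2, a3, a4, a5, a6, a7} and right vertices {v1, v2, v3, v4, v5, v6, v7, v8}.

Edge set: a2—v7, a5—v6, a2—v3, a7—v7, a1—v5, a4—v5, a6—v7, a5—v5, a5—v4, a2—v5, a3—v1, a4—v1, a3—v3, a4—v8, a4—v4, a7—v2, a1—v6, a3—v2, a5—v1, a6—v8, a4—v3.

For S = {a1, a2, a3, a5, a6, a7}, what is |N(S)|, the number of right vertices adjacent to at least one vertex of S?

The union of neighbours of {a1, a2, a3, a5, a6, a7} is {v1, v2, v3, v4, v5, v6, v7, v8}, which has 8 elements.
Since |N(S)| = 8 ≥ |S| = 6, Hall's condition holds for this subset.

8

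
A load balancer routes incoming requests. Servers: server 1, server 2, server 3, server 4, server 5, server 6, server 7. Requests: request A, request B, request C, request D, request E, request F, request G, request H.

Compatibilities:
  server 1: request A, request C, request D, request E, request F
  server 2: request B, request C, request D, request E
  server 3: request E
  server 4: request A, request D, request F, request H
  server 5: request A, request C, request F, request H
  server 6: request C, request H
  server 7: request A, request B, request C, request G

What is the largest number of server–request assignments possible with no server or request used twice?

7

One maximum matching: server 1→request D, server 2→request B, server 3→request E, server 4→request F, server 5→request C, server 6→request H, server 7→request G.
All 7 servers are matched, so no larger matching exists.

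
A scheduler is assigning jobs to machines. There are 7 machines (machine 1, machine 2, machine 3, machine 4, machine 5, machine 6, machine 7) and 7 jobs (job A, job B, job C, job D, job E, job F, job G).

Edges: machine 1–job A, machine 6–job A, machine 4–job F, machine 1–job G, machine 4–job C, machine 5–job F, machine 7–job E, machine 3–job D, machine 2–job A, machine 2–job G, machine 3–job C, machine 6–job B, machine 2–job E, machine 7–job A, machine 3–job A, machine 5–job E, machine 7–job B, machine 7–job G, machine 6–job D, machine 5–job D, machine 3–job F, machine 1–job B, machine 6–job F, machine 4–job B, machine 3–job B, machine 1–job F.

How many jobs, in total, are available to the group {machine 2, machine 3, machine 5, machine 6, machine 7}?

7

The union of neighbours of {machine 2, machine 3, machine 5, machine 6, machine 7} is {job A, job B, job C, job D, job E, job F, job G}, which has 7 elements.
Since |N(S)| = 7 ≥ |S| = 5, Hall's condition holds for this subset.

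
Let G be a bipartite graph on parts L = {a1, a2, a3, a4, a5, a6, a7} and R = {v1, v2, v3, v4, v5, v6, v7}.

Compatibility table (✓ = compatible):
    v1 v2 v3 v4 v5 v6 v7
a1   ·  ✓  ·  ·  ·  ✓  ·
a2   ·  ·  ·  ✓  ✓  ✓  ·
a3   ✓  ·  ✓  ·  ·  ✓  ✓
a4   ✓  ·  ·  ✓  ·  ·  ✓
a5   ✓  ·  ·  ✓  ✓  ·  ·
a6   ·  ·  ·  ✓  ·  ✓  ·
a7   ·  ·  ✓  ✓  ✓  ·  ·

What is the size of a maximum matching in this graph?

7

For example, pair a1→v2, a2→v5, a3→v3, a4→v7, a5→v1, a6→v6, a7→v4.
This saturates every left vertex, so 7 is the maximum.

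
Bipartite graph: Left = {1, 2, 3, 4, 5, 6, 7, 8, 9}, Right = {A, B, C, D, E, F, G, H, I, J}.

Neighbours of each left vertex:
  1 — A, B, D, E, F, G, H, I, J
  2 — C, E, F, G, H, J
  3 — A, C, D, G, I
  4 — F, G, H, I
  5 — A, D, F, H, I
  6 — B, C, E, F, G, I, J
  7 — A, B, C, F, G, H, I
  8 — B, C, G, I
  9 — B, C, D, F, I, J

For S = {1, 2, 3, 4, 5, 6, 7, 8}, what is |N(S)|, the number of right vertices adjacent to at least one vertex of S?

10

The union of neighbours of {1, 2, 3, 4, 5, 6, 7, 8} is {A, B, C, D, E, F, G, H, I, J}, which has 10 elements.
Since |N(S)| = 10 ≥ |S| = 8, Hall's condition holds for this subset.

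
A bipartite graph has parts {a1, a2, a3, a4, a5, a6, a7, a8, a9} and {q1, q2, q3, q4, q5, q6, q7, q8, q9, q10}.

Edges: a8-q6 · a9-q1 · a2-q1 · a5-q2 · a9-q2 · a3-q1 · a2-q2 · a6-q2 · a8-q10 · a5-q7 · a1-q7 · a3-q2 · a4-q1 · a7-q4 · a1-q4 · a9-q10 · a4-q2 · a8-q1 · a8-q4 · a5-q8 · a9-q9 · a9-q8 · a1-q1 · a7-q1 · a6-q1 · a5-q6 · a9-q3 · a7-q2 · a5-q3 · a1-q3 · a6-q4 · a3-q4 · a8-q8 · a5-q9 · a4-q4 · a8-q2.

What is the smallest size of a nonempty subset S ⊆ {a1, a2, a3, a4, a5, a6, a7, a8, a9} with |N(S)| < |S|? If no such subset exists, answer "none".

4

Take S = {a2, a3, a4, a6}. Its neighbourhood is {q1, q2, q4}, so |N(S)| = 3 < |S| = 4.
Every subset of size less than 4 has at least as many neighbours as members, so 4 is the minimum.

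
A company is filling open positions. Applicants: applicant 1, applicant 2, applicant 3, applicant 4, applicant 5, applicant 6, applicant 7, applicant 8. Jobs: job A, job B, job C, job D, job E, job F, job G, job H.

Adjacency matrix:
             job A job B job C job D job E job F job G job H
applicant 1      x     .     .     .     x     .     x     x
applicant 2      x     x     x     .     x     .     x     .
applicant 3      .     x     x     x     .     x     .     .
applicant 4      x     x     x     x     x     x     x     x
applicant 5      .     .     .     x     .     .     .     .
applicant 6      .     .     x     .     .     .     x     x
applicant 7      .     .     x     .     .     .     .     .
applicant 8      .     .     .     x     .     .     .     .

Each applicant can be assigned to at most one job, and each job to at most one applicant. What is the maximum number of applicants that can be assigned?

For example, pair applicant 1-job A, applicant 2-job B, applicant 3-job F, applicant 4-job H, applicant 5-job D, applicant 6-job G, applicant 7-job C.
The set {applicant 5, applicant 8} has only 1 neighbour ({job D}), so by Hall's theorem at most 7 of the 8 applicants can be matched.

7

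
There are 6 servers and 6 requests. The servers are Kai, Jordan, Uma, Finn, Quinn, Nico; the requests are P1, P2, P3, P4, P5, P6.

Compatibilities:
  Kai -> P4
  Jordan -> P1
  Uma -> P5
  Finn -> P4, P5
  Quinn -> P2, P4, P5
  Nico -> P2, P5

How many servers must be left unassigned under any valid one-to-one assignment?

2

One maximum matching: Kai-P4, Jordan-P1, Uma-P5, Quinn-P2.
The set {Kai, Uma, Finn, Quinn, Nico} has only 3 neighbours ({P2, P4, P5}), so by Hall's theorem at most 4 of the 6 servers can be matched.
That matches 4 of the 6, leaving 2 unmatched; no matching can do better.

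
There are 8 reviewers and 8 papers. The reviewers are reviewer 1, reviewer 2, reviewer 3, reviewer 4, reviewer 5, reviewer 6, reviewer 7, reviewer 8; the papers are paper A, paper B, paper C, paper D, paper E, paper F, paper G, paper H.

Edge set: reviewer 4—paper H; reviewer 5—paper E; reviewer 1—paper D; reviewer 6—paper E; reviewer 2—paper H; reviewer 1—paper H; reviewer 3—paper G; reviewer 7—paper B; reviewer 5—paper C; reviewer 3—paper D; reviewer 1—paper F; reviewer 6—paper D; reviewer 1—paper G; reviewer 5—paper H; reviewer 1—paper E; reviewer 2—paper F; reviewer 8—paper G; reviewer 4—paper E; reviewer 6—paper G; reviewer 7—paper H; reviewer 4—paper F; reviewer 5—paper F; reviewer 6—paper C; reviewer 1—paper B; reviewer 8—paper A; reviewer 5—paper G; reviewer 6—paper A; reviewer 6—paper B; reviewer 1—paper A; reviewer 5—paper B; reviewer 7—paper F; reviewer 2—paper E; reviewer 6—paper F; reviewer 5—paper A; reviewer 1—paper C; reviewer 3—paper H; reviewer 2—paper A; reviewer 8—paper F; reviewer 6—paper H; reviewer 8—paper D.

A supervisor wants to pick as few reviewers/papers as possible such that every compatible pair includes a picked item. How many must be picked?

8

A maximum matching has 8 edges (e.g. reviewer 1–paper E, reviewer 2–paper A, reviewer 3–paper G, reviewer 4–paper F, reviewer 5–paper B, reviewer 6–paper C, reviewer 7–paper H, reviewer 8–paper D).
By König's theorem the minimum vertex cover has the same size. One such cover is {reviewer 1, reviewer 2, reviewer 3, reviewer 4, reviewer 5, reviewer 6, reviewer 7, reviewer 8}.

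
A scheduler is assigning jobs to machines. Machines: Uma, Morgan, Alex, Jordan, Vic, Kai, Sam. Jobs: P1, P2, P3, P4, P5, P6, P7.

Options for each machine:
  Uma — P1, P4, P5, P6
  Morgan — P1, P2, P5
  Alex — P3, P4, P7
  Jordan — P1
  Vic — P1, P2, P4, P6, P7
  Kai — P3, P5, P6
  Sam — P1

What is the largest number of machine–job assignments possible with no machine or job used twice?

One maximum matching: Uma→P6, Morgan→P2, Alex→P4, Jordan→P1, Vic→P7, Kai→P5.
The set {Jordan, Sam} has only 1 neighbour ({P1}), so by Hall's theorem at most 6 of the 7 machines can be matched.

6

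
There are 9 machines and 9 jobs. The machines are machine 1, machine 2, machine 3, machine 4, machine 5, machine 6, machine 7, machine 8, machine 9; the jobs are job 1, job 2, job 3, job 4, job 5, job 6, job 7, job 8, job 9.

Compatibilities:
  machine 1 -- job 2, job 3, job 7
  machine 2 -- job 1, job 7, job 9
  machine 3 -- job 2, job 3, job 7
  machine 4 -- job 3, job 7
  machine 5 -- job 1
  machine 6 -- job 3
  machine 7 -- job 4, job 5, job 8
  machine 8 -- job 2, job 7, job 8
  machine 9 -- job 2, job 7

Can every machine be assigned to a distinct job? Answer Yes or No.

The set {machine 1, machine 3, machine 4, machine 6, machine 9} has only 3 neighbours ({job 2, job 3, job 7}), so by Hall's theorem at most 7 of the 9 machines can be matched.
Hence no matching covers every machine.

No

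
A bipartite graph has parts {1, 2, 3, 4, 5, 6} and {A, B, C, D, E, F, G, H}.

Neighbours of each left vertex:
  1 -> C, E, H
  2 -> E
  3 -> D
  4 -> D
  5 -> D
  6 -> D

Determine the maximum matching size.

3

One maximum matching: 1–C, 2–E, 3–D.
The set {3, 4, 5, 6} has only 1 neighbour ({D}), so by Hall's theorem at most 3 of the 6 left vertices can be matched.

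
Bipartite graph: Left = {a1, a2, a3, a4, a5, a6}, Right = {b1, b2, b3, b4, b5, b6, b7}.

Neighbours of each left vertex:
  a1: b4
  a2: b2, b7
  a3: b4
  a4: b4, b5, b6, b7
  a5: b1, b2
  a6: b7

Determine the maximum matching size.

5

For example, pair a1-b4, a2-b2, a4-b5, a5-b1, a6-b7.
The set {a1, a3} has only 1 neighbour ({b4}), so by Hall's theorem at most 5 of the 6 left vertices can be matched.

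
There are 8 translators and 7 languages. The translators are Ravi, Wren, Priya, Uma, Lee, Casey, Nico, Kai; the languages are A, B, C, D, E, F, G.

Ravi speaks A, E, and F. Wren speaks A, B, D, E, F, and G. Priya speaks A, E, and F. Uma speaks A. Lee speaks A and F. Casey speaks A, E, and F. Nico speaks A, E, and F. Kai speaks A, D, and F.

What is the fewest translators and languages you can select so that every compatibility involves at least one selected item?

A maximum matching has 5 edges (e.g. Ravi–F, Wren–G, Priya–E, Uma–A, Kai–D).
By König's theorem the minimum vertex cover has the same size. One such cover is {Wren, Kai, A, E, F}.

5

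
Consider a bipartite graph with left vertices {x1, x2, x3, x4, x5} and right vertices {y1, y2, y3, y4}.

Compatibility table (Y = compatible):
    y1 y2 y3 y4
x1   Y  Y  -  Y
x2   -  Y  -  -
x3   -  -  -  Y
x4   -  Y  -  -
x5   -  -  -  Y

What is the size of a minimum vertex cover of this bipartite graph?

3

{x1, y2, y4} is a vertex cover of size 3: every edge has an endpoint in this set.
No smaller cover exists because x1–y1, x2–y2, x3–y4 is a matching of size 3, and a cover must include an endpoint of each of these disjoint edges (König's theorem).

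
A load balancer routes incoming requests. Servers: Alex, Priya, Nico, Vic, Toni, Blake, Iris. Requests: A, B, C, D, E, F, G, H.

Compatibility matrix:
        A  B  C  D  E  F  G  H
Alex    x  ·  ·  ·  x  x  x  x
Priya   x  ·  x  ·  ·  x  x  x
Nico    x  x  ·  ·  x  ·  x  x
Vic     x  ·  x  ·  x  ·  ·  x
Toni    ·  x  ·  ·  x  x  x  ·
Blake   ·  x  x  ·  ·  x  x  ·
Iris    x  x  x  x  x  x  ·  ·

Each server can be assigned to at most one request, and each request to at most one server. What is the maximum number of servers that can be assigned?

7

A valid assignment of size 7: Alex–E, Priya–H, Nico–G, Vic–C, Toni–B, Blake–F, Iris–A.
All 7 servers are matched, so no larger matching exists.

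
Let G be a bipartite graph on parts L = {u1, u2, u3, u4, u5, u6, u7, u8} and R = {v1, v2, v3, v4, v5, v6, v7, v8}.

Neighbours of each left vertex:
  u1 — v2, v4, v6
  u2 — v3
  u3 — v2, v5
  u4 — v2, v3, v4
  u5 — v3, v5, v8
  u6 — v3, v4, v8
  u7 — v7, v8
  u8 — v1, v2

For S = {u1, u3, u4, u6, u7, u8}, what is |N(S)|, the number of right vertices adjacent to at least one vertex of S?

The union of neighbours of {u1, u3, u4, u6, u7, u8} is {v1, v2, v3, v4, v5, v6, v7, v8}, which has 8 elements.
Since |N(S)| = 8 ≥ |S| = 6, Hall's condition holds for this subset.

8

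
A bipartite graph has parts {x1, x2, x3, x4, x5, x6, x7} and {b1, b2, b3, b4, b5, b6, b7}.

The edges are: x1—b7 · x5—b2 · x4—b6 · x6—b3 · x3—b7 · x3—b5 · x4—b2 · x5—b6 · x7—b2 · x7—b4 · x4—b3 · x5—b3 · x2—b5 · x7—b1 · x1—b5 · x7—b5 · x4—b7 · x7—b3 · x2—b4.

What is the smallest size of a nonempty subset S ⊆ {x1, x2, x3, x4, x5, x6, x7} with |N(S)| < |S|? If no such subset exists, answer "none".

A matching saturating every left vertex exists, for instance x1→b7, x2→b4, x3→b5, x4→b2, x5→b6, x6→b3, x7→b1.
By Hall's marriage theorem, this means |N(S)| ≥ |S| for every subset S, so no violating subset exists.

none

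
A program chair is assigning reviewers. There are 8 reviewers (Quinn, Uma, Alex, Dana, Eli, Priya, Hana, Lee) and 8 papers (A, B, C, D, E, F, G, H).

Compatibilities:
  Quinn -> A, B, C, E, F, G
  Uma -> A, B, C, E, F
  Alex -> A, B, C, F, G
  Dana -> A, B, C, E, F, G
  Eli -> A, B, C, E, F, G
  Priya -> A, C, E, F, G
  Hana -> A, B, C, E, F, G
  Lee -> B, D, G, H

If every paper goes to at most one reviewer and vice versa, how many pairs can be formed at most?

For example, pair Quinn–C, Uma–B, Alex–F, Dana–E, Eli–A, Priya–G, Lee–D.
The set {Quinn, Uma, Alex, Dana, Eli, Priya, Hana} has only 6 neighbours ({A, B, C, E, F, G}), so by Hall's theorem at most 7 of the 8 reviewers can be matched.

7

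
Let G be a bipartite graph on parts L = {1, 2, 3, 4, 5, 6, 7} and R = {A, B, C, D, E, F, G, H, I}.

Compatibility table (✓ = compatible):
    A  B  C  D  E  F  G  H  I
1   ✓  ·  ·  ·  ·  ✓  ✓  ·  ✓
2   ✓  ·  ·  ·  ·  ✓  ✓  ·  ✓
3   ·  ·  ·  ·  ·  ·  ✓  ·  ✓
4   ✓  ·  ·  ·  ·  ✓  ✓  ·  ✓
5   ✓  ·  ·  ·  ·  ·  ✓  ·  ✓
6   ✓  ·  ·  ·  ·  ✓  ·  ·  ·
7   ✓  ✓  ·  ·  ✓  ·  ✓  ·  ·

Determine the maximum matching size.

One maximum matching: 1–A, 2–F, 3–G, 4–I, 7–B.
The set {1, 2, 3, 4, 5, 6} has only 4 neighbours ({A, F, G, I}), so by Hall's theorem at most 5 of the 7 left vertices can be matched.

5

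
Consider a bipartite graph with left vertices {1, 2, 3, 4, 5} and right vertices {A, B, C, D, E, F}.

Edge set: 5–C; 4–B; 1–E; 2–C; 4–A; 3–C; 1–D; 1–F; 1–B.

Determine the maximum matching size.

3

For example, pair 1–E, 2–C, 4–B.
The set {2, 3, 5} has only 1 neighbour ({C}), so by Hall's theorem at most 3 of the 5 left vertices can be matched.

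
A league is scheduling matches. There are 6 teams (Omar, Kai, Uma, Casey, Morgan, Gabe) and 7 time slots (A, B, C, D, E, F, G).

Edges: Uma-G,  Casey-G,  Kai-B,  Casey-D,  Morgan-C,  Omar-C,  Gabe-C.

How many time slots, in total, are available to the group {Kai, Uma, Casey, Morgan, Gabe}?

4

The union of neighbours of {Kai, Uma, Casey, Morgan, Gabe} is {B, C, D, G}, which has 4 elements.
Since |N(S)| = 4 < |S| = 5, Hall's condition fails for this subset.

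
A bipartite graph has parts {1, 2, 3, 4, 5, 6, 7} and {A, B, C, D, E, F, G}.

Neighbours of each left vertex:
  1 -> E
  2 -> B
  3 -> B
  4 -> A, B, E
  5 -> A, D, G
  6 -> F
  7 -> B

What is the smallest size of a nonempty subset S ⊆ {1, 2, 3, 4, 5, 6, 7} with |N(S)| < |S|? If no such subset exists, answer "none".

Take S = {2, 3}. Its neighbourhood is {B}, so |N(S)| = 1 < |S| = 2.
No single vertex violates Hall's condition since each has at least one neighbour, so 2 is the minimum.

2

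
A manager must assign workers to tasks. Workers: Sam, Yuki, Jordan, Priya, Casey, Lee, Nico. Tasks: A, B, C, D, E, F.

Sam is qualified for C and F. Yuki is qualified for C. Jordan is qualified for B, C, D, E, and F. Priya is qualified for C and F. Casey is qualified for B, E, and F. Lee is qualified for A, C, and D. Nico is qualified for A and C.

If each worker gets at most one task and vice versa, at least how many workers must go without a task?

1

For example, pair Sam–F, Yuki–C, Jordan–E, Casey–B, Lee–D, Nico–A.
The set {Sam, Yuki, Priya} has only 2 neighbours ({C, F}), so by Hall's theorem at most 6 of the 7 workers can be matched.
That matches 6 of the 7, leaving 1 unmatched; no matching can do better.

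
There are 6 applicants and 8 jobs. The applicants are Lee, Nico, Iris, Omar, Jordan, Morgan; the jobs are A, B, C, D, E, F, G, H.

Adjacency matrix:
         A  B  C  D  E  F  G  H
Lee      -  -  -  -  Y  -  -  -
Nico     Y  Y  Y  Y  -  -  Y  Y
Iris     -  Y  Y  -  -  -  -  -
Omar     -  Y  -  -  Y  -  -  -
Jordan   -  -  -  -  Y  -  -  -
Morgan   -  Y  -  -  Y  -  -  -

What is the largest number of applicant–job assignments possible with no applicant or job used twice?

A valid assignment of size 4: Lee→E, Nico→G, Iris→C, Omar→B.
The set {Lee, Omar, Jordan, Morgan} has only 2 neighbours ({B, E}), so by Hall's theorem at most 4 of the 6 applicants can be matched.

4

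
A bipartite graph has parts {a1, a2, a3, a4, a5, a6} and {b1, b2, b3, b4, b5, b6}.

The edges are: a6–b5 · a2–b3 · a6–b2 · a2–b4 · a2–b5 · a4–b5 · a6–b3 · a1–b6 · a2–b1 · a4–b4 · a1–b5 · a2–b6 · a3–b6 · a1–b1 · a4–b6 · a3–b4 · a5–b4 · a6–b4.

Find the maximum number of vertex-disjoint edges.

6

For example, pair a1→b1, a2→b3, a3→b6, a4→b5, a5→b4, a6→b2.
This saturates every left vertex, so 6 is the maximum.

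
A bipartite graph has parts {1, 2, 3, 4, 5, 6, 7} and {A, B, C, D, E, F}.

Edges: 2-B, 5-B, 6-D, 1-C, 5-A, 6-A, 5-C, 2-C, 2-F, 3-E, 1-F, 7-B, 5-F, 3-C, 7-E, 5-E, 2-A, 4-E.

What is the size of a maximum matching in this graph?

6

A valid assignment of size 6: 1-F, 2-B, 3-C, 4-E, 5-A, 6-D.
The set {1, 2, 3, 4, 5, 7} has only 5 neighbours ({A, B, C, E, F}), so by Hall's theorem at most 6 of the 7 left vertices can be matched.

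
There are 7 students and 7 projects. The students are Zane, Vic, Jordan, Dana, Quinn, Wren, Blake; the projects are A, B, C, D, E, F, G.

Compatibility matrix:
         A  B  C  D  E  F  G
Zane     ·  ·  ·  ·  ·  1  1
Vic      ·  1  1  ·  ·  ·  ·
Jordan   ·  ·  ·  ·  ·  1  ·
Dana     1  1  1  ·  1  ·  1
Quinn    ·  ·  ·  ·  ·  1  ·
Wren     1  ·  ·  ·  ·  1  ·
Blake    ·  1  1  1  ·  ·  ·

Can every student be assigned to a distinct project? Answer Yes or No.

No

The set {Jordan, Quinn} has only 1 neighbour ({F}), so by Hall's theorem at most 6 of the 7 students can be matched.
Hence no matching covers every student.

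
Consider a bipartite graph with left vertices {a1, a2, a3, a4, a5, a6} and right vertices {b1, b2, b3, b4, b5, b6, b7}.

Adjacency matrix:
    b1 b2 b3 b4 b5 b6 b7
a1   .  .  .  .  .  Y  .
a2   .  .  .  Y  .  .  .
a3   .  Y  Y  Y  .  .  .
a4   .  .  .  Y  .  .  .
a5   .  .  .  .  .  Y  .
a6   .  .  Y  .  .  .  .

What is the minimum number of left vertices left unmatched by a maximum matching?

A valid assignment of size 4: a1–b6, a2–b4, a3–b2, a6–b3.
The set {a1, a2, a4, a5} has only 2 neighbours ({b4, b6}), so by Hall's theorem at most 4 of the 6 left vertices can be matched.
That matches 4 of the 6, leaving 2 unmatched; no matching can do better.

2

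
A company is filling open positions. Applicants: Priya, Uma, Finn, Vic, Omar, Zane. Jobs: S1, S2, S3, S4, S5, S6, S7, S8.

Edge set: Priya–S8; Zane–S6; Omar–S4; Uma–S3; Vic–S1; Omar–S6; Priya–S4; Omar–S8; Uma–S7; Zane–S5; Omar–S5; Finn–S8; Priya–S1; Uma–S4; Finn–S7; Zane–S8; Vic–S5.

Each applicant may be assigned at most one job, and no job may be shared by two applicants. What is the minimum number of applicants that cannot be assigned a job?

0

For example, pair Priya→S1, Uma→S4, Finn→S7, Vic→S5, Omar→S6, Zane→S8.
All 6 applicants are matched, so no larger matching exists.
That matches 6 of the 6, leaving 0 unmatched; no matching can do better.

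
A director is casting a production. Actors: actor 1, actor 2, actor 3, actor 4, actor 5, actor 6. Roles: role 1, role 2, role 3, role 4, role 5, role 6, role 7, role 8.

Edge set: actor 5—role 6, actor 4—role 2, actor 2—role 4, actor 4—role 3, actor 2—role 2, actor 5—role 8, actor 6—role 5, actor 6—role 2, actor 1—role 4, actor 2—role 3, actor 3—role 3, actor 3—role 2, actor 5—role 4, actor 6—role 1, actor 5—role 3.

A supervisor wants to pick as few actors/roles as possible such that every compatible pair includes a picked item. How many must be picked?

A maximum matching has 5 edges (e.g. actor 1–role 4, actor 2–role 2, actor 3–role 3, actor 5–role 8, actor 6–role 5).
By König's theorem the minimum vertex cover has the same size. One such cover is {actor 5, actor 6, role 2, role 3, role 4}.

5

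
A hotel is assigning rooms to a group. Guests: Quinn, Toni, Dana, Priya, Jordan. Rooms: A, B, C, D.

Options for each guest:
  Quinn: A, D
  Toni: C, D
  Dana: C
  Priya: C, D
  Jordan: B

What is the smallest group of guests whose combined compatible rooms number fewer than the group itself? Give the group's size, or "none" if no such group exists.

3

Take S = {Toni, Dana, Priya}. Its neighbourhood is {C, D}, so |N(S)| = 2 < |S| = 3.
Every subset of size less than 3 has at least as many neighbours as members, so 3 is the minimum.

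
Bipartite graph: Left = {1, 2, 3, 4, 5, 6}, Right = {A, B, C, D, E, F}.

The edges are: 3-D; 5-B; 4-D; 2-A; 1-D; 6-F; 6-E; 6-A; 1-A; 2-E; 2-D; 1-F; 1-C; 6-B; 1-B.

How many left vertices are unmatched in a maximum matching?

A valid assignment of size 5: 1→F, 2→A, 3→D, 5→B, 6→E.
The set {3, 4} has only 1 neighbour ({D}), so by Hall's theorem at most 5 of the 6 left vertices can be matched.
That matches 5 of the 6, leaving 1 unmatched; no matching can do better.

1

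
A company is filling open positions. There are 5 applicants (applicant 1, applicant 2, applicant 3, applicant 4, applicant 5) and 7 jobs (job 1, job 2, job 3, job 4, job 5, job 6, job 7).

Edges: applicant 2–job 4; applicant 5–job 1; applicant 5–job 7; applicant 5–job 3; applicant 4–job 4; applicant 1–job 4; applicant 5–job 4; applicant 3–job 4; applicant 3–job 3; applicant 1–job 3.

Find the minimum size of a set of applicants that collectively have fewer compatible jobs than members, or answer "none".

2

Take S = {applicant 2, applicant 4}. Its neighbourhood is {job 4}, so |N(S)| = 1 < |S| = 2.
No single vertex violates Hall's condition since each has at least one neighbour, so 2 is the minimum.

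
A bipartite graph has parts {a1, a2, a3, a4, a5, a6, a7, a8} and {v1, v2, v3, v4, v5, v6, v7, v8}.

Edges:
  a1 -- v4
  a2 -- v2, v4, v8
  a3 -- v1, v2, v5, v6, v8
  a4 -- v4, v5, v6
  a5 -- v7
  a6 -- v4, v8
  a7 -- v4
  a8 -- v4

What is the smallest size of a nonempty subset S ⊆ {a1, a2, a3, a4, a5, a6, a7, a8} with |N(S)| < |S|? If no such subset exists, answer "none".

2

Take S = {a1, a7}. Its neighbourhood is {v4}, so |N(S)| = 1 < |S| = 2.
No single vertex violates Hall's condition since each has at least one neighbour, so 2 is the minimum.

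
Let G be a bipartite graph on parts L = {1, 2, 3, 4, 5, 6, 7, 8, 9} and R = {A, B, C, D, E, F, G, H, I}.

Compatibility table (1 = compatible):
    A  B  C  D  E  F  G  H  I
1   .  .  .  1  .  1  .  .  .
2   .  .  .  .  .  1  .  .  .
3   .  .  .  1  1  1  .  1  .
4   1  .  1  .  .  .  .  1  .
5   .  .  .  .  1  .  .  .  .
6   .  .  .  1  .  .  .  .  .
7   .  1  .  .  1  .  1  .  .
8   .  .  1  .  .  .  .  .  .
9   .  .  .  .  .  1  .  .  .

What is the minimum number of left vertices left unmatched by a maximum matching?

One maximum matching: 1→D, 2→F, 3→H, 4→A, 5→E, 7→B, 8→C.
The set {1, 2, 6, 9} has only 2 neighbours ({D, F}), so by Hall's theorem at most 7 of the 9 left vertices can be matched.
That matches 7 of the 9, leaving 2 unmatched; no matching can do better.

2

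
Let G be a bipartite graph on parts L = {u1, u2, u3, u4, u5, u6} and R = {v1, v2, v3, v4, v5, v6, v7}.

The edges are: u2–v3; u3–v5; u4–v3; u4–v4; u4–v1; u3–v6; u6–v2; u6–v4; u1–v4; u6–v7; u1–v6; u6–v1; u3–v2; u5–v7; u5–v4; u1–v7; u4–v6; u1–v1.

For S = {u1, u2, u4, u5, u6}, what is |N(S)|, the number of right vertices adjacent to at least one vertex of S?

6

The union of neighbours of {u1, u2, u4, u5, u6} is {v1, v2, v3, v4, v6, v7}, which has 6 elements.
Since |N(S)| = 6 ≥ |S| = 5, Hall's condition holds for this subset.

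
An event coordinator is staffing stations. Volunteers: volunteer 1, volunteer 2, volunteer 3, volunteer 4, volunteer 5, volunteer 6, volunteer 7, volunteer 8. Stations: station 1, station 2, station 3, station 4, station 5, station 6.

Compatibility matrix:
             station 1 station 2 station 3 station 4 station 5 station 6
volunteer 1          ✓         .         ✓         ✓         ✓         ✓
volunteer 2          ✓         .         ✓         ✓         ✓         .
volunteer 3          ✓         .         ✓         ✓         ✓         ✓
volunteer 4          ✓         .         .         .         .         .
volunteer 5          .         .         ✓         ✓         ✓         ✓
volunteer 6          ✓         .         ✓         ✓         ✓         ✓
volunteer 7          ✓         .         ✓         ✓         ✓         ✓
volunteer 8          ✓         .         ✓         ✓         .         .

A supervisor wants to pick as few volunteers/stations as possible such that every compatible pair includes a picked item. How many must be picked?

5

A maximum matching has 5 edges (e.g. volunteer 1–station 5, volunteer 2–station 4, volunteer 3–station 6, volunteer 4–station 1, volunteer 5–station 3).
By König's theorem the minimum vertex cover has the same size. One such cover is {station 1, station 3, station 4, station 5, station 6}.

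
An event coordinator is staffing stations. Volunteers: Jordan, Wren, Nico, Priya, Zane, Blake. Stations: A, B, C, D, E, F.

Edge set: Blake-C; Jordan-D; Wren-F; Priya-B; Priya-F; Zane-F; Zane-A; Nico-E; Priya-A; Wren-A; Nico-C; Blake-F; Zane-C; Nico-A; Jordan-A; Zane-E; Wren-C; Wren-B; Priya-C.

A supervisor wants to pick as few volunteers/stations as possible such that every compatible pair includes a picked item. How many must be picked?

{Jordan, Wren, Nico, Priya, Zane, Blake} is a vertex cover of size 6: every edge has an endpoint in this set.
No smaller cover exists because Jordan–D, Wren–B, Nico–E, Priya–C, Zane–A, Blake–F is a matching of size 6, and a cover must include an endpoint of each of these disjoint edges (König's theorem).

6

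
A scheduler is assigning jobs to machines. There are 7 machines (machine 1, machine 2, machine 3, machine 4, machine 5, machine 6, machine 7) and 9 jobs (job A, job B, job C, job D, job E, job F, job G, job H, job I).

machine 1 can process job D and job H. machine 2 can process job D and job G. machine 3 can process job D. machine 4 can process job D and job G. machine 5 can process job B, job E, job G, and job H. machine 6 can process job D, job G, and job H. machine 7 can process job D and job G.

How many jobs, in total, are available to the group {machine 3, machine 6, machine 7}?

3

The union of neighbours of {machine 3, machine 6, machine 7} is {job D, job G, job H}, which has 3 elements.
Since |N(S)| = 3 ≥ |S| = 3, Hall's condition holds for this subset.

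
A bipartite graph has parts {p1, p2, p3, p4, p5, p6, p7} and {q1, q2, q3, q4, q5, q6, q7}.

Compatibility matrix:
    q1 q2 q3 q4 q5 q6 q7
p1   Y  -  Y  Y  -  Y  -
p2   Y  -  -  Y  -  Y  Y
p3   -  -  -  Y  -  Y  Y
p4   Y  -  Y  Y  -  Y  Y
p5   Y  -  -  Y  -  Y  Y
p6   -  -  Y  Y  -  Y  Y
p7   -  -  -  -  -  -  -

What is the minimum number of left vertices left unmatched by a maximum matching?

One maximum matching: p1–q3, p2–q1, p3–q7, p4–q4, p5–q6.
The set {p1, p2, p3, p4, p5, p6, p7} has only 5 neighbours ({q1, q3, q4, q6, q7}), so by Hall's theorem at most 5 of the 7 left vertices can be matched.
That matches 5 of the 7, leaving 2 unmatched; no matching can do better.

2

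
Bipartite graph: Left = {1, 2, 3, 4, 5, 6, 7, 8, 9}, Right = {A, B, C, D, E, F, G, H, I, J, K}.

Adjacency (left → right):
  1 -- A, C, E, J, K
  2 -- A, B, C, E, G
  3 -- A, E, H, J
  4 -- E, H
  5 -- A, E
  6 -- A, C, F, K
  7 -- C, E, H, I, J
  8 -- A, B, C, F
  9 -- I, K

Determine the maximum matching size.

9

One maximum matching: 1→J, 2→G, 3→E, 4→H, 5→A, 6→F, 7→I, 8→B, 9→K.
All 9 left vertices are matched, so no larger matching exists.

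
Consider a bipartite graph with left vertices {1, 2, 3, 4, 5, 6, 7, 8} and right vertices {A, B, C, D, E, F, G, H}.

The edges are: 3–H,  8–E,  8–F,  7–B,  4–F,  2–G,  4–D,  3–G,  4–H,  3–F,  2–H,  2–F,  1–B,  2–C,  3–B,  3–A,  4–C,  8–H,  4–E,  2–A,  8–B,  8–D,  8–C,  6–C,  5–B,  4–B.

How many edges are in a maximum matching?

6

For example, pair 1–B, 2–A, 3–G, 4–H, 6–C, 8–E.
The set {1, 5, 7} has only 1 neighbour ({B}), so by Hall's theorem at most 6 of the 8 left vertices can be matched.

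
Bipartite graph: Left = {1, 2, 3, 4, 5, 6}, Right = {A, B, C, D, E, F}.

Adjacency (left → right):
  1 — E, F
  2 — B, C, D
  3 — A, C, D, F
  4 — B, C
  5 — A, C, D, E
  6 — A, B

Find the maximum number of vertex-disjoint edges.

6

A valid assignment of size 6: 1–E, 2–D, 3–F, 4–C, 5–A, 6–B.
All 6 left vertices are matched, so no larger matching exists.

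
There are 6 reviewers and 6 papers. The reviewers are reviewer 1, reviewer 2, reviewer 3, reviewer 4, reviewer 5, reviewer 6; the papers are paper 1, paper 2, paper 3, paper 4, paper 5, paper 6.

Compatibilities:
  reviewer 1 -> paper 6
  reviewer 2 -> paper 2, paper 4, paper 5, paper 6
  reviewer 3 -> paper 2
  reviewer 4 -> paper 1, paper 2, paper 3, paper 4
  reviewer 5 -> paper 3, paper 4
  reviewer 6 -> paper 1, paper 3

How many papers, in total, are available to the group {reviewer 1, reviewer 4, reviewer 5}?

The union of neighbours of {reviewer 1, reviewer 4, reviewer 5} is {paper 1, paper 2, paper 3, paper 4, paper 6}, which has 5 elements.
Since |N(S)| = 5 ≥ |S| = 3, Hall's condition holds for this subset.

5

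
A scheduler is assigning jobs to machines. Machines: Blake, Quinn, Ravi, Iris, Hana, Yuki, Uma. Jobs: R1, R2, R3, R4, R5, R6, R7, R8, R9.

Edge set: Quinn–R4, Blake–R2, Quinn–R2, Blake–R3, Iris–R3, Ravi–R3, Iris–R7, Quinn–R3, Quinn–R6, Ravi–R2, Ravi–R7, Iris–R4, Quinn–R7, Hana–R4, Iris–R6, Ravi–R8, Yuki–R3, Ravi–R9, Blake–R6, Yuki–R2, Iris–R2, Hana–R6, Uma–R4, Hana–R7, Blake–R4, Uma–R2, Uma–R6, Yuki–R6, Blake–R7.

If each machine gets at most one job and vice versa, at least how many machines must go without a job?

A valid assignment of size 6: Blake→R4, Quinn→R6, Ravi→R9, Iris→R2, Hana→R7, Yuki→R3.
The set {Blake, Quinn, Iris, Hana, Yuki, Uma} has only 5 neighbours ({R2, R3, R4, R6, R7}), so by Hall's theorem at most 6 of the 7 machines can be matched.
That matches 6 of the 7, leaving 1 unmatched; no matching can do better.

1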